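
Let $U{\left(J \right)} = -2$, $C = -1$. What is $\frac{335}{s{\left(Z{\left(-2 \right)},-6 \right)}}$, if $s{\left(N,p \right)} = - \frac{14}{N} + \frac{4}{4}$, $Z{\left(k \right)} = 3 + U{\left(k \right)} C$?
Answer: $- \frac{1675}{9} \approx -186.11$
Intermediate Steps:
$Z{\left(k \right)} = 5$ ($Z{\left(k \right)} = 3 - -2 = 3 + 2 = 5$)
$s{\left(N,p \right)} = 1 - \frac{14}{N}$ ($s{\left(N,p \right)} = - \frac{14}{N} + 4 \cdot \frac{1}{4} = - \frac{14}{N} + 1 = 1 - \frac{14}{N}$)
$\frac{335}{s{\left(Z{\left(-2 \right)},-6 \right)}} = \frac{335}{\frac{1}{5} \left(-14 + 5\right)} = \frac{335}{\frac{1}{5} \left(-9\right)} = \frac{335}{- \frac{9}{5}} = 335 \left(- \frac{5}{9}\right) = - \frac{1675}{9}$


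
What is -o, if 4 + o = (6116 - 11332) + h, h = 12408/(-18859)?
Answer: 98456388/18859 ≈ 5220.7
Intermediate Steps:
h = -12408/18859 (h = 12408*(-1/18859) = -12408/18859 ≈ -0.65794)
o = -98456388/18859 (o = -4 + ((6116 - 11332) - 12408/18859) = -4 + (-5216 - 12408/18859) = -4 - 98380952/18859 = -98456388/18859 ≈ -5220.7)
-o = -1*(-98456388/18859) = 98456388/18859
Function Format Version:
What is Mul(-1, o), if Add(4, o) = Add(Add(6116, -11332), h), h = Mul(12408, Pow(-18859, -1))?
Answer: Rational(98456388, 18859) ≈ 5220.7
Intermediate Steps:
h = Rational(-12408, 18859) (h = Mul(12408, Rational(-1, 18859)) = Rational(-12408, 18859) ≈ -0.65794)
o = Rational(-98456388, 18859) (o = Add(-4, Add(Add(6116, -11332), Rational(-12408, 18859))) = Add(-4, Add(-5216, Rational(-12408, 18859))) = Add(-4, Rational(-98380952, 18859)) = Rational(-98456388, 18859) ≈ -5220.7)
Mul(-1, o) = Mul(-1, Rational(-98456388, 18859)) = Rational(98456388, 18859)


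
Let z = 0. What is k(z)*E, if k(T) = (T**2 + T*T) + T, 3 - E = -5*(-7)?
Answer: 0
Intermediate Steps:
E = -32 (E = 3 - (-5)*(-7) = 3 - 1*35 = 3 - 35 = -32)
k(T) = T + 2*T**2 (k(T) = (T**2 + T**2) + T = 2*T**2 + T = T + 2*T**2)
k(z)*E = (0*(1 + 2*0))*(-32) = (0*(1 + 0))*(-32) = (0*1)*(-32) = 0*(-32) = 0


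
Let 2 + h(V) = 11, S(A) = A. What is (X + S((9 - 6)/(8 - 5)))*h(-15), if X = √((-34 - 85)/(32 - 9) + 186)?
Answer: 9 + 9*√95657/23 ≈ 130.02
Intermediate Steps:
h(V) = 9 (h(V) = -2 + 11 = 9)
X = √95657/23 (X = √(-119/23 + 186) = √(4159/23) = √95657/23 ≈ 13.447)
(X + S((9 - 6)/(8 - 5)))*h(-15) = (√95657/23 + (9 - 6)/(8 - 5))*9 = (√95657/23 + 3/3)*9 = (√95657/23 + 3*(⅓))*9 = (√95657/23 + 1)*9 = (1 + √95657/23)*9 = 9 + 9*√95657/23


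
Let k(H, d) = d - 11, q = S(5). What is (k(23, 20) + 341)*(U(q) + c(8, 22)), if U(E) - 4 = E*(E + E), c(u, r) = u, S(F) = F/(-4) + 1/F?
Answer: 19887/4 ≈ 4971.8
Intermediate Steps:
S(F) = 1/F - F/4 (S(F) = F*(-1/4) + 1/F = -F/4 + 1/F = 1/F - F/4)
q = -21/20 (q = 1/5 - 1/4*5 = 1/5 - 5/4 = -21/20 ≈ -1.0500)
k(H, d) = -11 + d
U(E) = 4 + 2*E**2 (U(E) = 4 + E*(E + E) = 4 + E*(2*E) = 4 + 2*E**2)
(k(23, 20) + 341)*(U(q) + c(8, 22)) = ((-11 + 20) + 341)*((4 + 2*(-21/20)**2) + 8) = (9 + 341)*((4 + 2*(441/400)) + 8) = 350*((4 + 441/200) + 8) = 350*(1241/200 + 8) = 350*(2841/200) = 19887/4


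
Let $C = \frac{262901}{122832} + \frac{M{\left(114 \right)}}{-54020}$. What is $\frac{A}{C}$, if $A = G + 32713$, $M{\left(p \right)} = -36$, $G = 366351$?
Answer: $\frac{661985783994240}{3551583493} \approx 1.8639 \cdot 10^{5}$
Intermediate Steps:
$A = 399064$ ($A = 366351 + 32713 = 399064$)
$C = \frac{3551583493}{1658846160}$ ($C = \frac{262901}{122832} - \frac{36}{-54020} = 262901 \cdot \frac{1}{122832} - - \frac{9}{13505} = \frac{262901}{122832} + \frac{9}{13505} = \frac{3551583493}{1658846160} \approx 2.141$)
$\frac{A}{C} = \frac{399064}{\frac{3551583493}{1658846160}} = 399064 \cdot \frac{1658846160}{3551583493} = \frac{661985783994240}{3551583493}$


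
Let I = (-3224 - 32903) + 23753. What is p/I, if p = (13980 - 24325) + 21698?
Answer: -11353/12374 ≈ -0.91749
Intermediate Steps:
I = -12374 (I = -36127 + 23753 = -12374)
p = 11353 (p = -10345 + 21698 = 11353)
p/I = 11353/(-12374) = 11353*(-1/12374) = -11353/12374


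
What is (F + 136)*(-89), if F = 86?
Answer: -19758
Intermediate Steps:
(F + 136)*(-89) = (86 + 136)*(-89) = 222*(-89) = -19758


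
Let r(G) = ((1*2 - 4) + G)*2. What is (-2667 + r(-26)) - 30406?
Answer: -33129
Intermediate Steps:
r(G) = -4 + 2*G (r(G) = ((2 - 4) + G)*2 = (-2 + G)*2 = -4 + 2*G)
(-2667 + r(-26)) - 30406 = (-2667 + (-4 + 2*(-26))) - 30406 = (-2667 + (-4 - 52)) - 30406 = (-2667 - 56) - 30406 = -2723 - 30406 = -33129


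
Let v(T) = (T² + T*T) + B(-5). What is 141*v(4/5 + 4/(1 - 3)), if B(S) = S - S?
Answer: 10152/25 ≈ 406.08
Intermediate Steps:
B(S) = 0
v(T) = 2*T² (v(T) = (T² + T*T) + 0 = (T² + T²) + 0 = 2*T² + 0 = 2*T²)
141*v(4/5 + 4/(1 - 3)) = 141*(2*(4/5 + 4/(1 - 3))²) = 141*(2*(4*(⅕) + 4/(-2))²) = 141*(2*(⅘ + 4*(-½))²) = 141*(2*(⅘ - 2)²) = 141*(2*(-6/5)²) = 141*(2*(36/25)) = 141*(72/25) = 10152/25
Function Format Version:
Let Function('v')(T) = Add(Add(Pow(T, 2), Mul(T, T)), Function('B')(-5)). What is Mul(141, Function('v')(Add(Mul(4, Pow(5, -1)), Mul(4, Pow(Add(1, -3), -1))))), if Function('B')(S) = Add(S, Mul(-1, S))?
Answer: Rational(10152, 25) ≈ 406.08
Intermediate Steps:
Function('B')(S) = 0
Function('v')(T) = Mul(2, Pow(T, 2)) (Function('v')(T) = Add(Add(Pow(T, 2), Mul(T, T)), 0) = Add(Add(Pow(T, 2), Pow(T, 2)), 0) = Add(Mul(2, Pow(T, 2)), 0) = Mul(2, Pow(T, 2)))
Mul(141, Function('v')(Add(Mul(4, Pow(5, -1)), Mul(4, Pow(Add(1, -3), -1))))) = Mul(141, Mul(2, Pow(Add(Mul(4, Pow(5, -1)), Mul(4, Pow(Add(1, -3), -1))), 2))) = Mul(141, Mul(2, Pow(Add(Mul(4, Rational(1, 5)), Mul(4, Pow(-2, -1))), 2))) = Mul(141, Mul(2, Pow(Add(Rational(4, 5), Mul(4, Rational(-1, 2))), 2))) = Mul(141, Mul(2, Pow(Add(Rational(4, 5), -2), 2))) = Mul(141, Mul(2, Pow(Rational(-6, 5), 2))) = Mul(141, Mul(2, Rational(36, 25))) = Mul(141, Rational(72, 25)) = Rational(10152, 25)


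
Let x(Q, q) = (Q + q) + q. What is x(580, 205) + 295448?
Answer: 296438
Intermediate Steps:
x(Q, q) = Q + 2*q
x(580, 205) + 295448 = (580 + 2*205) + 295448 = (580 + 410) + 295448 = 990 + 295448 = 296438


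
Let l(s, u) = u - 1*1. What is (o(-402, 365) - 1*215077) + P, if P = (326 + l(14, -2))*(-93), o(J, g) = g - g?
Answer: -245116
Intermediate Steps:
o(J, g) = 0
l(s, u) = -1 + u (l(s, u) = u - 1 = -1 + u)
P = -30039 (P = (326 + (-1 - 2))*(-93) = (326 - 3)*(-93) = 323*(-93) = -30039)
(o(-402, 365) - 1*215077) + P = (0 - 1*215077) - 30039 = (0 - 215077) - 30039 = -215077 - 30039 = -245116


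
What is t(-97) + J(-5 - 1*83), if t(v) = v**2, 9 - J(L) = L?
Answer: 9506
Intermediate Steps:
J(L) = 9 - L
t(-97) + J(-5 - 1*83) = (-97)**2 + (9 - (-5 - 1*83)) = 9409 + (9 - (-5 - 83)) = 9409 + (9 - 1*(-88)) = 9409 + (9 + 88) = 9409 + 97 = 9506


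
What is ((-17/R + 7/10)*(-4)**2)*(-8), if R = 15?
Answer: 832/15 ≈ 55.467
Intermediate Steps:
((-17/R + 7/10)*(-4)**2)*(-8) = ((-17/15 + 7/10)*(-4)**2)*(-8) = ((-17*1/15 + 7*(1/10))*16)*(-8) = ((-17/15 + 7/10)*16)*(-8) = -13/30*16*(-8) = -104/15*(-8) = 832/15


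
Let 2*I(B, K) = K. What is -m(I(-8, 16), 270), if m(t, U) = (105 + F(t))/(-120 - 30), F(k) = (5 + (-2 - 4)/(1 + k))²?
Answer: 557/675 ≈ 0.82518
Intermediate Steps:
I(B, K) = K/2
F(k) = (5 - 6/(1 + k))²
m(t, U) = -7/10 - (-1 + 5*t)²/(150*(1 + t)²) (m(t, U) = (105 + (-1 + 5*t)²/(1 + t)²)/(-120 - 30) = (105 + (-1 + 5*t)²/(1 + t)²)/(-150) = (105 + (-1 + 5*t)²/(1 + t)²)*(-1/150) = -7/10 - (-1 + 5*t)²/(150*(1 + t)²))
-m(I(-8, 16), 270) = -(-7/10 - (-1 + 5*((½)*16))²/(150*(1 + (½)*16)²)) = -(-7/10 - (-1 + 5*8)²/(150*(1 + 8)²)) = -(-7/10 - 1/150*(-1 + 40)²/9²) = -(-7/10 - 1/150*1/81*39²) = -(-7/10 - 1/150*1/81*1521) = -(-7/10 - 169/1350) = -1*(-557/675) = 557/675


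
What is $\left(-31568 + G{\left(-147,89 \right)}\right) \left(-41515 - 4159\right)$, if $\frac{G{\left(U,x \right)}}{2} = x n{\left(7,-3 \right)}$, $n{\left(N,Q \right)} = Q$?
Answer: $1466226748$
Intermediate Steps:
$G{\left(U,x \right)} = - 6 x$ ($G{\left(U,x \right)} = 2 x \left(-3\right) = 2 \left(- 3 x\right) = - 6 x$)
$\left(-31568 + G{\left(-147,89 \right)}\right) \left(-41515 - 4159\right) = \left(-31568 - 534\right) \left(-41515 - 4159\right) = \left(-31568 - 534\right) \left(-45674\right) = \left(-32102\right) \left(-45674\right) = 1466226748$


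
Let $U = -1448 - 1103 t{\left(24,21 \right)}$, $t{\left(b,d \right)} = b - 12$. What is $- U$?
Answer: $14684$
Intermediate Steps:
$t{\left(b,d \right)} = -12 + b$
$U = -14684$ ($U = -1448 - 1103 \left(-12 + 24\right) = -1448 - 13236 = -14684$)
$- U = \left(-1\right) \left(-14684\right) = 14684$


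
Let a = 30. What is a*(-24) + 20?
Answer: -700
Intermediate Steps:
a*(-24) + 20 = 30*(-24) + 20 = -720 + 20 = -700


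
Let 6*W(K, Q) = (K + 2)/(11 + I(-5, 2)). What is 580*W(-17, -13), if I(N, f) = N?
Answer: -725/3 ≈ -241.67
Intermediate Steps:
W(K, Q) = 1/18 + K/36 (W(K, Q) = ((K + 2)/(11 - 5))/6 = ((2 + K)/6)/6 = ((2 + K)*(⅙))/6 = (⅓ + K/6)/6 = 1/18 + K/36)
580*W(-17, -13) = 580*(1/18 + (1/36)*(-17)) = 580*(1/18 - 17/36) = 580*(-5/12) = -725/3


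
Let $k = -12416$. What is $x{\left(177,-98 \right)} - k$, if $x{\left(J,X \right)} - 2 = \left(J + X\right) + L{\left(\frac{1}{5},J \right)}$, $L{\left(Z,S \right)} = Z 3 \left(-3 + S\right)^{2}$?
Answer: $\frac{153313}{5} \approx 30663.0$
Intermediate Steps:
$L{\left(Z,S \right)} = 3 Z \left(-3 + S\right)^{2}$
$x{\left(J,X \right)} = 2 + J + X + \frac{3 \left(-3 + J\right)^{2}}{5}$ ($x{\left(J,X \right)} = 2 + \left(\left(J + X\right) + \frac{3 \left(-3 + J\right)^{2}}{5}\right) = 2 + \left(J + X + \frac{3 \left(-3 + J\right)^{2}}{5}\right) = 2 + J + X + \frac{3 \left(-3 + J\right)^{2}}{5}$)
$x{\left(177,-98 \right)} - k = \left(2 + 177 - 98 + \frac{3 \left(-3 + 177\right)^{2}}{5}\right) - -12416 = \left(2 + 177 - 98 + \frac{3 \cdot 174^{2}}{5}\right) + 12416 = \left(2 + 177 - 98 + \frac{3}{5} \cdot 30276\right) + 12416 = \left(2 + 177 - 98 + \frac{90828}{5}\right) + 12416 = \frac{91233}{5} + 12416 = \frac{153313}{5}$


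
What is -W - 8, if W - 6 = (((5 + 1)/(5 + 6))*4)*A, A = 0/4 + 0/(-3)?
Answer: -14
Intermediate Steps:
A = 0 (A = 0*(¼) + 0*(-⅓) = 0 + 0 = 0)
W = 6 (W = 6 + (((5 + 1)/(5 + 6))*4)*0 = 6 + ((6/11)*4)*0 = 6 + (24/11)*0 = 6 + 0 = 6)
-W - 8 = -1*6 - 8 = -6 - 8 = -14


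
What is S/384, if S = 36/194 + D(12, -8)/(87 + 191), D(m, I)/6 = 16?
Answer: 1193/862912 ≈ 0.0013825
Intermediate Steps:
D(m, I) = 96 (D(m, I) = 6*16 = 96)
S = 7158/13483 (S = 36/194 + 96/(87 + 191) = 36*(1/194) + 96/278 = 18/97 + 96*(1/278) = 18/97 + 48/139 = 7158/13483 ≈ 0.53089)
S/384 = (7158/13483)/384 = (7158/13483)*(1/384) = 1193/862912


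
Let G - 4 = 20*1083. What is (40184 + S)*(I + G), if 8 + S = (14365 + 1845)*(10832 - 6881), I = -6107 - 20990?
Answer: -348178618638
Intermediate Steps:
I = -27097
S = 64045702 (S = -8 + (14365 + 1845)*(10832 - 6881) = -8 + 16210*3951 = -8 + 64045710 = 64045702)
G = 21664 (G = 4 + 20*1083 = 4 + 21660 = 21664)
(40184 + S)*(I + G) = (40184 + 64045702)*(-27097 + 21664) = 64085886*(-5433) = -348178618638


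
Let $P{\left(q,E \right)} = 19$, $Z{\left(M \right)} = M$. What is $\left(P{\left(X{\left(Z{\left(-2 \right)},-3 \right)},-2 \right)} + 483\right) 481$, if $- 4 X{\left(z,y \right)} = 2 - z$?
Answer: $241462$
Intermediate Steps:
$X{\left(z,y \right)} = - \frac{1}{2} + \frac{z}{4}$ ($X{\left(z,y \right)} = - \frac{2 - z}{4} = - \frac{1}{2} + \frac{z}{4}$)
$\left(P{\left(X{\left(Z{\left(-2 \right)},-3 \right)},-2 \right)} + 483\right) 481 = \left(19 + 483\right) 481 = 502 \cdot 481 = 241462$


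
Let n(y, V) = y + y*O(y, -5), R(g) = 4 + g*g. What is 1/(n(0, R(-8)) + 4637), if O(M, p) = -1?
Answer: 1/4637 ≈ 0.00021566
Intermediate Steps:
R(g) = 4 + g²
n(y, V) = 0 (n(y, V) = y + y*(-1) = y - y = 0)
1/(n(0, R(-8)) + 4637) = 1/(0 + 4637) = 1/4637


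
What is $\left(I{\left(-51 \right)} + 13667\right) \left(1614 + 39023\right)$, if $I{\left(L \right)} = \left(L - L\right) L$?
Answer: $555385879$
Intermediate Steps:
$I{\left(L \right)} = 0$ ($I{\left(L \right)} = 0 L = 0$)
$\left(I{\left(-51 \right)} + 13667\right) \left(1614 + 39023\right) = \left(0 + 13667\right) \left(1614 + 39023\right) = 13667 \cdot 40637 = 555385879$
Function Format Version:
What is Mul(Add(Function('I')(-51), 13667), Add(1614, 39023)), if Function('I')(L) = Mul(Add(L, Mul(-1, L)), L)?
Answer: 555385879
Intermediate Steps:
Function('I')(L) = 0 (Function('I')(L) = Mul(0, L) = 0)
Mul(Add(Function('I')(-51), 13667), Add(1614, 39023)) = Mul(Add(0, 13667), Add(1614, 39023)) = Mul(13667, 40637) = 555385879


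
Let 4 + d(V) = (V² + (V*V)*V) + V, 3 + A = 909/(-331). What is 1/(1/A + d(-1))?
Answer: -1902/9841 ≈ -0.19327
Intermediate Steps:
A = -1902/331 (A = -3 + 909/(-331) = -3 + 909*(-1/331) = -3 - 909/331 = -1902/331 ≈ -5.7462)
d(V) = -4 + V + V² + V³ (d(V) = -4 + ((V² + (V*V)*V) + V) = -4 + ((V² + V²*V) + V) = -4 + ((V² + V³) + V) = -4 + (V + V² + V³) = -4 + V + V² + V³)
1/(1/A + d(-1)) = 1/(1/(-1902/331) + (-4 - 1 + (-1)² + (-1)³)) = 1/(-331/1902 + (-4 - 1 + 1 - 1)) = 1/(-331/1902 - 5) = 1/(-9841/1902) = -1902/9841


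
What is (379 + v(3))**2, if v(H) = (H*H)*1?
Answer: 150544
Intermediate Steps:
v(H) = H**2 (v(H) = H**2*1 = H**2)
(379 + v(3))**2 = (379 + 3**2)**2 = (379 + 9)**2 = 388**2 = 150544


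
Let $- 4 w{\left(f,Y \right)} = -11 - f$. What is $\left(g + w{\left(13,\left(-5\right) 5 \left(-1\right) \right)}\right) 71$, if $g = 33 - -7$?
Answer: $3266$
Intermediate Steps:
$w{\left(f,Y \right)} = \frac{11}{4} + \frac{f}{4}$ ($w{\left(f,Y \right)} = - \frac{-11 - f}{4} = \frac{11}{4} + \frac{f}{4}$)
$g = 40$ ($g = 33 + 7 = 40$)
$\left(g + w{\left(13,\left(-5\right) 5 \left(-1\right) \right)}\right) 71 = \left(40 + \left(\frac{11}{4} + \frac{1}{4} \cdot 13\right)\right) 71 = \left(40 + \left(\frac{11}{4} + \frac{13}{4}\right)\right) 71 = \left(40 + 6\right) 71 = 46 \cdot 71 = 3266$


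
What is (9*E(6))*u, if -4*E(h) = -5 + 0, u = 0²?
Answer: 0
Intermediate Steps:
u = 0
E(h) = 5/4 (E(h) = -(-5 + 0)/4 = -¼*(-5) = 5/4)
(9*E(6))*u = (9*(5/4))*0 = (45/4)*0 = 0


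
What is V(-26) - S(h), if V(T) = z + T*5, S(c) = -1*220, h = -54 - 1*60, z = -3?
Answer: 87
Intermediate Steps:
h = -114 (h = -54 - 60 = -114)
S(c) = -220
V(T) = -3 + 5*T (V(T) = -3 + T*5 = -3 + 5*T)
V(-26) - S(h) = (-3 + 5*(-26)) - 1*(-220) = (-3 - 130) + 220 = -133 + 220 = 87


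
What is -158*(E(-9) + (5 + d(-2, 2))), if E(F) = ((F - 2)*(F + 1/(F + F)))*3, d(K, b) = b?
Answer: -144965/3 ≈ -48322.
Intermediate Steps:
E(F) = 3*(-2 + F)*(F + 1/(2*F)) (E(F) = ((-2 + F)*(F + 1/(2*F)))*3 = 3*(-2 + F)*(F + 1/(2*F)))
-158*(E(-9) + (5 + d(-2, 2))) = -158*((3/2 - 6*(-9) - 3/(-9) + 3*(-9)²) + (5 + 2)) = -158*((3/2 + 54 - 3*(-⅑) + 3*81) + 7) = -158*((3/2 + 54 + ⅓ + 243) + 7) = -158*(1793/6 + 7) = -158*1835/6 = -144965/3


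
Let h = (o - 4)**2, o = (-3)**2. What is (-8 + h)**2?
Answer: 289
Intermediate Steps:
o = 9
h = 25 (h = (9 - 4)**2 = 5**2 = 25)
(-8 + h)**2 = (-8 + 25)**2 = 17**2 = 289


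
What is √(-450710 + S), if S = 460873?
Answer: √10163 ≈ 100.81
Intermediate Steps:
√(-450710 + S) = √(-450710 + 460873) = √10163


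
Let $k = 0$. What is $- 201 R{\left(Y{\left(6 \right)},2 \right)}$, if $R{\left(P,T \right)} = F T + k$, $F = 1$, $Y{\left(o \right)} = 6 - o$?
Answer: $-402$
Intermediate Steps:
$R{\left(P,T \right)} = T$ ($R{\left(P,T \right)} = 1 T + 0 = T + 0 = T$)
$- 201 R{\left(Y{\left(6 \right)},2 \right)} = \left(-201\right) 2 = -402$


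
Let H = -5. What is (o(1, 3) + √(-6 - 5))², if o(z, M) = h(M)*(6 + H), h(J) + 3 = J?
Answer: -11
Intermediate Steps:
h(J) = -3 + J
o(z, M) = -3 + M (o(z, M) = (-3 + M)*(6 - 5) = (-3 + M)*1 = -3 + M)
(o(1, 3) + √(-6 - 5))² = ((-3 + 3) + √(-6 - 5))² = (0 + √(-11))² = (0 + I*√11)² = (I*√11)² = -11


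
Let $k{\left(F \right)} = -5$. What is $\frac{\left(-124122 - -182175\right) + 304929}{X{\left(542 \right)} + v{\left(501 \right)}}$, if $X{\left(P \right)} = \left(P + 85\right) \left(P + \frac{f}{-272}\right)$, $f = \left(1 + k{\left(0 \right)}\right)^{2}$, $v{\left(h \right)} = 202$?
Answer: $\frac{6170694}{5779985} \approx 1.0676$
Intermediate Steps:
$f = 16$ ($f = \left(1 - 5\right)^{2} = \left(-4\right)^{2} = 16$)
$X{\left(P \right)} = \left(85 + P\right) \left(- \frac{1}{17} + P\right)$ ($X{\left(P \right)} = \left(P + 85\right) \left(P + \frac{16}{-272}\right) = \left(85 + P\right) \left(P + 16 \left(- \frac{1}{272}\right)\right) = \left(85 + P\right) \left(P - \frac{1}{17}\right) = \left(85 + P\right) \left(- \frac{1}{17} + P\right)$)
$\frac{\left(-124122 - -182175\right) + 304929}{X{\left(542 \right)} + v{\left(501 \right)}} = \frac{\left(-124122 - -182175\right) + 304929}{\left(-5 + 542^{2} + \frac{1444}{17} \cdot 542\right) + 202} = \frac{\left(-124122 + 182175\right) + 304929}{\left(-5 + 293764 + \frac{782648}{17}\right) + 202} = \frac{58053 + 304929}{\frac{5776551}{17} + 202} = \frac{362982}{\frac{5779985}{17}} = 362982 \cdot \frac{17}{5779985} = \frac{6170694}{5779985}$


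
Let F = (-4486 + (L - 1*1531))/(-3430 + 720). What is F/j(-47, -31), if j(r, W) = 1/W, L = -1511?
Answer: -116684/1355 ≈ -86.114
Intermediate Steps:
F = 3764/1355 (F = (-4486 + (-1511 - 1*1531))/(-3430 + 720) = (-4486 + (-1511 - 1531))/(-2710) = (-4486 - 3042)*(-1/2710) = -7528*(-1/2710) = 3764/1355 ≈ 2.7779)
F/j(-47, -31) = 3764/(1355*(1/(-31))) = 3764/(1355*(-1/31)) = (3764/1355)*(-31) = -116684/1355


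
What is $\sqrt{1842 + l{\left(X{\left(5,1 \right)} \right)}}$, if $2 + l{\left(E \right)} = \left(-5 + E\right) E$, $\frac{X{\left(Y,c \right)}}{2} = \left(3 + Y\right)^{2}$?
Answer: $4 \sqrt{1099} \approx 132.6$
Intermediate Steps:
$X{\left(Y,c \right)} = 2 \left(3 + Y\right)^{2}$
$l{\left(E \right)} = -2 + E \left(-5 + E\right)$ ($l{\left(E \right)} = -2 + \left(-5 + E\right) E = -2 + E \left(-5 + E\right)$)
$\sqrt{1842 + l{\left(X{\left(5,1 \right)} \right)}} = \sqrt{1842 - \left(2 - 4 \left(3 + 5\right)^{4} + 5 \cdot 2 \left(3 + 5\right)^{2}\right)} = \sqrt{1842 - \left(2 - 16384 + 5 \cdot 2 \cdot 8^{2}\right)} = \sqrt{1842 - \left(2 - 16384 + 5 \cdot 2 \cdot 64\right)} = \sqrt{1842 - \left(642 - 16384\right)} = \sqrt{1842 - -15742} = \sqrt{1842 + 15742} = \sqrt{17584} = 4 \sqrt{1099}$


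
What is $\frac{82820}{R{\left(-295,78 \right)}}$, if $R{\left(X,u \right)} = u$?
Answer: $\frac{41410}{39} \approx 1061.8$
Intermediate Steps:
$\frac{82820}{R{\left(-295,78 \right)}} = \frac{82820}{78} = 82820 \cdot \frac{1}{78} = \frac{41410}{39}$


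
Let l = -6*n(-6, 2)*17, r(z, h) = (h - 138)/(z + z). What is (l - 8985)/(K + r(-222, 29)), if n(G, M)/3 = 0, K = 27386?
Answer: -3989340/12159493 ≈ -0.32808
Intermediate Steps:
n(G, M) = 0 (n(G, M) = 3*0 = 0)
r(z, h) = (-138 + h)/(2*z) (r(z, h) = (-138 + h)/((2*z)) = (-138 + h)*(1/(2*z)) = (-138 + h)/(2*z))
l = 0 (l = -6*0*17 = 0*17 = 0)
(l - 8985)/(K + r(-222, 29)) = (0 - 8985)/(27386 + (1/2)*(-138 + 29)/(-222)) = -8985/(27386 + (1/2)*(-1/222)*(-109)) = -8985/(27386 + 109/444) = -8985/12159493/444 = -8985*444/12159493 = -3989340/12159493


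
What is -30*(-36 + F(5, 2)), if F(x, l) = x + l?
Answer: 870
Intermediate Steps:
F(x, l) = l + x
-30*(-36 + F(5, 2)) = -30*(-36 + (2 + 5)) = -30*(-36 + 7) = -30*(-29) = 870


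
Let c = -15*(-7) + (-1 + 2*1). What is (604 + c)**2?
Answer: 504100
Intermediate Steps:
c = 106 (c = 105 + (-1 + 2) = 105 + 1 = 106)
(604 + c)**2 = (604 + 106)**2 = 710**2 = 504100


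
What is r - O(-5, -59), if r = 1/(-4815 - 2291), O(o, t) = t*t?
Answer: -24735987/7106 ≈ -3481.0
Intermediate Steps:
O(o, t) = t²
r = -1/7106 (r = 1/(-7106) = -1/7106 ≈ -0.00014073)
r - O(-5, -59) = -1/7106 - 1*(-59)² = -1/7106 - 1*3481 = -1/7106 - 3481 = -24735987/7106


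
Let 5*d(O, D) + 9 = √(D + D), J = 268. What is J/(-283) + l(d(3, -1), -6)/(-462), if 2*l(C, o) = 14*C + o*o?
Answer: -208907/217910 - I*√2/330 ≈ -0.95868 - 0.0042855*I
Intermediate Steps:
d(O, D) = -9/5 + √2*√D/5 (d(O, D) = -9/5 + √(D + D)/5 = -9/5 + √(2*D)/5 = -9/5 + (√2*√D)/5 = -9/5 + √2*√D/5)
l(C, o) = o²/2 + 7*C (l(C, o) = (14*C + o*o)/2 = (14*C + o²)/2 = (o² + 14*C)/2 = o²/2 + 7*C)
J/(-283) + l(d(3, -1), -6)/(-462) = 268/(-283) + ((½)*(-6)² + 7*(-9/5 + √2*√(-1)/5))/(-462) = 268*(-1/283) + ((½)*36 + 7*(-9/5 + √2*I/5))*(-1/462) = -268/283 + (18 + 7*(-9/5 + I*√2/5))*(-1/462) = -268/283 + (18 + (-63/5 + 7*I*√2/5))*(-1/462) = -268/283 + (27/5 + 7*I*√2/5)*(-1/462) = -268/283 + (-9/770 - I*√2/330) = -208907/217910 - I*√2/330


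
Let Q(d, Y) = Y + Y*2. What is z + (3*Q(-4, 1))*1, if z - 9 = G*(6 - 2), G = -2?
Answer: 10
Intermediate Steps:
Q(d, Y) = 3*Y (Q(d, Y) = Y + 2*Y = 3*Y)
z = 1 (z = 9 - 2*(6 - 2) = 9 - 2*4 = 9 - 8 = 1)
z + (3*Q(-4, 1))*1 = 1 + (3*(3*1))*1 = 1 + (3*3)*1 = 1 + 9*1 = 1 + 9 = 10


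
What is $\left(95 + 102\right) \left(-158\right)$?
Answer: $-31126$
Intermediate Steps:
$\left(95 + 102\right) \left(-158\right) = 197 \left(-158\right) = -31126$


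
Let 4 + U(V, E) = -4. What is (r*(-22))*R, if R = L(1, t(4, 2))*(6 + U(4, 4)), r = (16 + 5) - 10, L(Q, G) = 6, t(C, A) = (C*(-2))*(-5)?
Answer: 2904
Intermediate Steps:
t(C, A) = 10*C (t(C, A) = -2*C*(-5) = 10*C)
U(V, E) = -8 (U(V, E) = -4 - 4 = -8)
r = 11 (r = 21 - 10 = 11)
R = -12 (R = 6*(6 - 8) = 6*(-2) = -12)
(r*(-22))*R = (11*(-22))*(-12) = -242*(-12) = 2904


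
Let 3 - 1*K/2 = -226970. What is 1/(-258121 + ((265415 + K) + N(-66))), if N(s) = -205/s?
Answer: 66/30442045 ≈ 2.1681e-6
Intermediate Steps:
K = 453946 (K = 6 - 2*(-226970) = 6 + 453940 = 453946)
1/(-258121 + ((265415 + K) + N(-66))) = 1/(-258121 + ((265415 + 453946) - 205/(-66))) = 1/(-258121 + (719361 - 205*(-1/66))) = 1/(-258121 + (719361 + 205/66)) = 1/(-258121 + 47478031/66) = 1/(30442045/66) = 66/30442045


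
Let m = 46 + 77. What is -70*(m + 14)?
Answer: -9590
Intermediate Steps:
m = 123
-70*(m + 14) = -70*(123 + 14) = -70*137 = -9590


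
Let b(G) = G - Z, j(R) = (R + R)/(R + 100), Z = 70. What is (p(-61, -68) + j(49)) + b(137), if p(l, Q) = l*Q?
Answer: 628133/149 ≈ 4215.7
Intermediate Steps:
p(l, Q) = Q*l
j(R) = 2*R/(100 + R) (j(R) = (2*R)/(100 + R) = 2*R/(100 + R))
b(G) = -70 + G (b(G) = G - 1*70 = G - 70 = -70 + G)
(p(-61, -68) + j(49)) + b(137) = (-68*(-61) + 2*49/(100 + 49)) + (-70 + 137) = (4148 + 2*49/149) + 67 = (4148 + 2*49*(1/149)) + 67 = (4148 + 98/149) + 67 = 618150/149 + 67 = 628133/149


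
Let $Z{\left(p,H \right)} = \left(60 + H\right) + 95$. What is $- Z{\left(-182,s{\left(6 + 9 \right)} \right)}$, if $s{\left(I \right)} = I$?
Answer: $-170$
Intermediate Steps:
$Z{\left(p,H \right)} = 155 + H$
$- Z{\left(-182,s{\left(6 + 9 \right)} \right)} = - (155 + \left(6 + 9\right)) = - (155 + 15) = \left(-1\right) 170 = -170$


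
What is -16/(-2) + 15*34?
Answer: 518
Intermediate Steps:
-16/(-2) + 15*34 = -½*(-16) + 510 = 8 + 510 = 518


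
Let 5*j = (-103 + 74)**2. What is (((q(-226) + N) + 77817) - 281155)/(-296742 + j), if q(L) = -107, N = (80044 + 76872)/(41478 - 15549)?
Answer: 26374842445/38449310301 ≈ 0.68596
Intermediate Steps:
j = 841/5 (j = (-103 + 74)**2/5 = (1/5)*(-29)**2 = (1/5)*841 = 841/5 ≈ 168.20)
N = 156916/25929 ≈ 6.0518
(((q(-226) + N) + 77817) - 281155)/(-296742 + j) = (((-107 + 156916/25929) + 77817) - 281155)/(-296742 + 841/5) = ((-2617487/25929 + 77817) - 281155)/(-1482869/5) = (2015099506/25929 - 281155)*(-5/1482869) = -5274968489/25929*(-5/1482869) = 26374842445/38449310301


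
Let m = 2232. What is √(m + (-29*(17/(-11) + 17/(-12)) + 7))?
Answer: 7*√206679/66 ≈ 48.217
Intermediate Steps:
√(m + (-29*(17/(-11) + 17/(-12)) + 7)) = √(2232 + (-29*(17/(-11) + 17/(-12)) + 7)) = √(2232 + (-29*(17*(-1/11) + 17*(-1/12)) + 7)) = √(2232 + (-29*(-17/11 - 17/12) + 7)) = √(2232 + (-29*(-391/132) + 7)) = √(2232 + (11339/132 + 7)) = √(2232 + 12263/132) = √(306887/132) = 7*√206679/66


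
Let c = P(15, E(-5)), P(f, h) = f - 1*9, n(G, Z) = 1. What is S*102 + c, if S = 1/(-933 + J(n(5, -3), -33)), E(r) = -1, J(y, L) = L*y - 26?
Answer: 2925/496 ≈ 5.8972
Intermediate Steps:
J(y, L) = -26 + L*y
P(f, h) = -9 + f (P(f, h) = f - 9 = -9 + f)
c = 6 (c = -9 + 15 = 6)
S = -1/992 (S = 1/(-933 + (-26 - 33*1)) = 1/(-933 + (-26 - 33)) = 1/(-933 - 59) = 1/(-992) = -1/992 ≈ -0.0010081)
S*102 + c = -1/992*102 + 6 = -51/496 + 6 = 2925/496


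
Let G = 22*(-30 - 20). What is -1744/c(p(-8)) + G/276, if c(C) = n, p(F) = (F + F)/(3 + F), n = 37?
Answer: -130511/2553 ≈ -51.121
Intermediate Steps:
p(F) = 2*F/(3 + F) (p(F) = (2*F)/(3 + F) = 2*F/(3 + F))
c(C) = 37
G = -1100 (G = 22*(-50) = -1100)
-1744/c(p(-8)) + G/276 = -1744/37 - 1100/276 = -1744*1/37 - 1100*1/276 = -1744/37 - 275/69 = -130511/2553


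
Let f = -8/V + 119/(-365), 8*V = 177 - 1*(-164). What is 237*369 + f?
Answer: 10884773706/124465 ≈ 87453.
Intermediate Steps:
V = 341/8 (V = (177 - 1*(-164))/8 = (177 + 164)/8 = (⅛)*341 = 341/8 ≈ 42.625)
f = -63939/124465 (f = -8/341/8 + 119/(-365) = -8*8/341 + 119*(-1/365) = -64/341 - 119/365 = -63939/124465 ≈ -0.51371)
237*369 + f = 237*369 - 63939/124465 = 87453 - 63939/124465 = 10884773706/124465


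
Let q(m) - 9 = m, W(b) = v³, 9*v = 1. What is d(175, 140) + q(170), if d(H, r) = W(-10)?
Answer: 130492/729 ≈ 179.00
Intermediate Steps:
v = ⅑ (v = (⅑)*1 = ⅑ ≈ 0.11111)
W(b) = 1/729 (W(b) = (⅑)³ = 1/729)
q(m) = 9 + m
d(H, r) = 1/729
d(175, 140) + q(170) = 1/729 + (9 + 170) = 1/729 + 179 = 130492/729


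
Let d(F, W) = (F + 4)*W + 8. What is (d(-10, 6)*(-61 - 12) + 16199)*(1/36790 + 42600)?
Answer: 28591414740243/36790 ≈ 7.7715e+8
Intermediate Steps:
d(F, W) = 8 + W*(4 + F) (d(F, W) = (4 + F)*W + 8 = W*(4 + F) + 8 = 8 + W*(4 + F))
(d(-10, 6)*(-61 - 12) + 16199)*(1/36790 + 42600) = ((8 + 4*6 - 10*6)*(-61 - 12) + 16199)*(1/36790 + 42600) = ((8 + 24 - 60)*(-73) + 16199)*(1/36790 + 42600) = (-28*(-73) + 16199)*(1567254001/36790) = (2044 + 16199)*(1567254001/36790) = 18243*(1567254001/36790) = 28591414740243/36790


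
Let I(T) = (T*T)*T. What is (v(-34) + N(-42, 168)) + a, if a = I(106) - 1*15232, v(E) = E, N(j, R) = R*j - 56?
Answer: 1168638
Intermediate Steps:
I(T) = T**3 (I(T) = T**2*T = T**3)
N(j, R) = -56 + R*j
a = 1175784 (a = 106**3 - 1*15232 = 1191016 - 15232 = 1175784)
(v(-34) + N(-42, 168)) + a = (-34 + (-56 + 168*(-42))) + 1175784 = (-34 + (-56 - 7056)) + 1175784 = (-34 - 7112) + 1175784 = -7146 + 1175784 = 1168638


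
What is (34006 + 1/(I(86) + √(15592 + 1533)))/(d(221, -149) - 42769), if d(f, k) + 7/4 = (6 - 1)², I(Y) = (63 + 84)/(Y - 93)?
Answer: -567356125/713170093 - 5*√685/713170093 ≈ -0.79554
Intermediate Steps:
I(Y) = 147/(-93 + Y)
d(f, k) = 93/4 (d(f, k) = -7/4 + (6 - 1)² = -7/4 + 5² = -7/4 + 25 = 93/4)
(34006 + 1/(I(86) + √(15592 + 1533)))/(d(221, -149) - 42769) = (34006 + 1/(147/(-93 + 86) + √(15592 + 1533)))/(93/4 - 42769) = (34006 + 1/(147/(-7) + √17125))/(-170983/4) = (34006 + 1/(147*(-⅐) + 5*√685))*(-4/170983) = (34006 + 1/(-21 + 5*√685))*(-4/170983) = -136024/170983 - 4/(170983*(-21 + 5*√685))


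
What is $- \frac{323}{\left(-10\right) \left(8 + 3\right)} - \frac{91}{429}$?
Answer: $\frac{899}{330} \approx 2.7242$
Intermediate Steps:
$- \frac{323}{\left(-10\right) \left(8 + 3\right)} - \frac{91}{429} = - \frac{323}{\left(-10\right) 11} - \frac{7}{33} = - \frac{323}{-110} - \frac{7}{33} = \left(-323\right) \left(- \frac{1}{110}\right) - \frac{7}{33} = \frac{323}{110} - \frac{7}{33} = \frac{899}{330}$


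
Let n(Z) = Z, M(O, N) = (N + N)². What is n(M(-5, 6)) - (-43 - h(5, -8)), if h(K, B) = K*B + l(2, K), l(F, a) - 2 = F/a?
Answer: 747/5 ≈ 149.40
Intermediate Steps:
M(O, N) = 4*N² (M(O, N) = (2*N)² = 4*N²)
l(F, a) = 2 + F/a
h(K, B) = 2 + 2/K + B*K (h(K, B) = K*B + (2 + 2/K) = B*K + (2 + 2/K) = 2 + 2/K + B*K)
n(M(-5, 6)) - (-43 - h(5, -8)) = 4*6² - (-43 - (2 + 2/5 - 8*5)) = 4*36 - (-43 - (2 + 2*(⅕) - 40)) = 144 - (-43 - (2 + ⅖ - 40)) = 144 - (-43 - 1*(-188/5)) = 144 - (-43 + 188/5) = 144 - 1*(-27/5) = 144 + 27/5 = 747/5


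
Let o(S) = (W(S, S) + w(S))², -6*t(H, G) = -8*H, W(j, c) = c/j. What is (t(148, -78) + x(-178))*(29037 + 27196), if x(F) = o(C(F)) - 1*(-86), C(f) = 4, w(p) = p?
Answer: 52015525/3 ≈ 1.7338e+7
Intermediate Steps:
t(H, G) = 4*H/3 (t(H, G) = -(-4)*H/3 = 4*H/3)
o(S) = (1 + S)² (o(S) = (S/S + S)² = (1 + S)²)
x(F) = 111 (x(F) = (1 + 4)² - 1*(-86) = 5² + 86 = 25 + 86 = 111)
(t(148, -78) + x(-178))*(29037 + 27196) = ((4/3)*148 + 111)*(29037 + 27196) = (592/3 + 111)*56233 = (925/3)*56233 = 52015525/3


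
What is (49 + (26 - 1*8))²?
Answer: 4489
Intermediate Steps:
(49 + (26 - 1*8))² = (49 + (26 - 8))² = (49 + 18)² = 67² = 4489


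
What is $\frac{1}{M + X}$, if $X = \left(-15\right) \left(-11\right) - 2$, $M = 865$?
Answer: $\frac{1}{1028} \approx 0.00097276$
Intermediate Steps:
$X = 163$ ($X = 165 - 2 = 163$)
$\frac{1}{M + X} = \frac{1}{865 + 163} = \frac{1}{1028}$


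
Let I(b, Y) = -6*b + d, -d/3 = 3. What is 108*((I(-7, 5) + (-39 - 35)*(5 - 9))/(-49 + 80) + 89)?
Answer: 333504/31 ≈ 10758.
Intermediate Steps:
d = -9 (d = -3*3 = -9)
I(b, Y) = -9 - 6*b (I(b, Y) = -6*b - 9 = -9 - 6*b)
108*((I(-7, 5) + (-39 - 35)*(5 - 9))/(-49 + 80) + 89) = 108*(((-9 - 6*(-7)) + (-39 - 35)*(5 - 9))/(-49 + 80) + 89) = 108*(((-9 + 42) - 74*(-4))/31 + 89) = 108*((33 + 296)*(1/31) + 89) = 108*(329*(1/31) + 89) = 108*(329/31 + 89) = 108*(3088/31) = 333504/31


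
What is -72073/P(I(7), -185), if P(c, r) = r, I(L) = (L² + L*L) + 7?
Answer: 72073/185 ≈ 389.58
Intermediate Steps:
I(L) = 7 + 2*L² (I(L) = (L² + L²) + 7 = 2*L² + 7 = 7 + 2*L²)
-72073/P(I(7), -185) = -72073/(-185) = -72073*(-1/185) = 72073/185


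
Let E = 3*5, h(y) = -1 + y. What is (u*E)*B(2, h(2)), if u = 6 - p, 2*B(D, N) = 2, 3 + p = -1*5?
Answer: 210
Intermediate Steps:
p = -8 (p = -3 - 1*5 = -3 - 5 = -8)
B(D, N) = 1 (B(D, N) = (1/2)*2 = 1)
E = 15
u = 14 (u = 6 - 1*(-8) = 6 + 8 = 14)
(u*E)*B(2, h(2)) = (14*15)*1 = 210*1 = 210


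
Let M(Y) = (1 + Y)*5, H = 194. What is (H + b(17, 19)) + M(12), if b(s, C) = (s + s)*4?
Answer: 395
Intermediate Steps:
b(s, C) = 8*s (b(s, C) = (2*s)*4 = 8*s)
M(Y) = 5 + 5*Y
(H + b(17, 19)) + M(12) = (194 + 8*17) + (5 + 5*12) = (194 + 136) + (5 + 60) = 330 + 65 = 395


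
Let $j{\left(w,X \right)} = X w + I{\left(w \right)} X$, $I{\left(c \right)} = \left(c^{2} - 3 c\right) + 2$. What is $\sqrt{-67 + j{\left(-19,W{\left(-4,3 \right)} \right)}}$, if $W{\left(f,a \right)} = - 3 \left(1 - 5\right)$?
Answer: $\sqrt{4745} \approx 68.884$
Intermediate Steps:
$W{\left(f,a \right)} = 12$ ($W{\left(f,a \right)} = \left(-3\right) \left(-4\right) = 12$)
$I{\left(c \right)} = 2 + c^{2} - 3 c$
$j{\left(w,X \right)} = X w + X \left(2 + w^{2} - 3 w\right)$ ($j{\left(w,X \right)} = X w + \left(2 + w^{2} - 3 w\right) X = X w + X \left(2 + w^{2} - 3 w\right)$)
$\sqrt{-67 + j{\left(-19,W{\left(-4,3 \right)} \right)}} = \sqrt{-67 + 12 \left(2 + \left(-19\right)^{2} - -38\right)} = \sqrt{-67 + 12 \left(2 + 361 + 38\right)} = \sqrt{-67 + 12 \cdot 401} = \sqrt{-67 + 4812} = \sqrt{4745}$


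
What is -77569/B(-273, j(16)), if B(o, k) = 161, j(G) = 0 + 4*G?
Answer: -77569/161 ≈ -481.79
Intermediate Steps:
j(G) = 4*G
-77569/B(-273, j(16)) = -77569/161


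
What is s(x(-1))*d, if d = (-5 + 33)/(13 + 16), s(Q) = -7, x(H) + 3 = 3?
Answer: -196/29 ≈ -6.7586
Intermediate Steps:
x(H) = 0 (x(H) = -3 + 3 = 0)
d = 28/29 ≈ 0.96552
s(x(-1))*d = -7*28/29 = -196/29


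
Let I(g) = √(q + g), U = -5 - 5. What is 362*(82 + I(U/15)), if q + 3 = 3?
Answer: 29684 + 362*I*√6/3 ≈ 29684.0 + 295.57*I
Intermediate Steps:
q = 0 (q = -3 + 3 = 0)
U = -10
I(g) = √g (I(g) = √(0 + g) = √g)
362*(82 + I(U/15)) = 362*(82 + √(-10/15)) = 362*(82 + √(-10*1/15)) = 362*(82 + √(-⅔)) = 362*(82 + I*√6/3) = 29684 + 362*I*√6/3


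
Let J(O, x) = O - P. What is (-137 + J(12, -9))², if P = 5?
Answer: 16900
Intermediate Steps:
J(O, x) = -5 + O (J(O, x) = O - 1*5 = O - 5 = -5 + O)
(-137 + J(12, -9))² = (-137 + (-5 + 12))² = (-137 + 7)² = (-130)² = 16900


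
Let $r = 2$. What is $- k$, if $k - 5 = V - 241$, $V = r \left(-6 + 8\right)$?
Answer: $232$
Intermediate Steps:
$V = 4$ ($V = 2 \left(-6 + 8\right) = 2 \cdot 2 = 4$)
$k = -232$ ($k = 5 + \left(4 - 241\right) = 5 - 237 = -232$)
$- k = \left(-1\right) \left(-232\right) = 232$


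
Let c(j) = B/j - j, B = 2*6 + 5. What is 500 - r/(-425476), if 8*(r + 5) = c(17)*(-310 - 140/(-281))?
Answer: 59779550535/119558756 ≈ 500.00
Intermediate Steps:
B = 17 (B = 12 + 5 = 17)
c(j) = -j + 17/j (c(j) = 17/j - j = -j + 17/j)
r = 172535/281 (r = -5 + ((-1*17 + 17/17)*(-310 - 140/(-281)))/8 = -5 + ((-17 + 17*(1/17))*(-310 - 140*(-1/281)))/8 = -5 + ((-17 + 1)*(-310 + 140/281))/8 = -5 + (-16*(-86970/281))/8 = -5 + (1/8)*(1391520/281) = -5 + 173940/281 = 172535/281 ≈ 614.00)
500 - r/(-425476) = 500 - 172535/(281*(-425476)) = 500 - 172535*(-1)/(281*425476) = 500 - 1*(-172535/119558756) = 500 + 172535/119558756 = 59779550535/119558756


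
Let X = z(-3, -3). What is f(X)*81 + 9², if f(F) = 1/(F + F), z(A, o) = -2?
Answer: 243/4 ≈ 60.750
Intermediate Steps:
X = -2
f(F) = 1/(2*F)
f(X)*81 + 9² = ((½)/(-2))*81 + 9² = ((½)*(-½))*81 + 81 = -¼*81 + 81 = -81/4 + 81 = 243/4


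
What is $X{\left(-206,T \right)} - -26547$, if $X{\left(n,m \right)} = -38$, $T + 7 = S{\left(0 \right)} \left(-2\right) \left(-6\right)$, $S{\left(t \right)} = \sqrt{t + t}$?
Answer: $26509$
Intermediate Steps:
$S{\left(t \right)} = \sqrt{2} \sqrt{t}$ ($S{\left(t \right)} = \sqrt{2 t} = \sqrt{2} \sqrt{t}$)
$T = -7$ ($T = -7 + \sqrt{2} \sqrt{0} \left(-2\right) \left(-6\right) = -7 + \sqrt{2} \cdot 0 \left(-2\right) \left(-6\right) = -7 + 0 \left(-2\right) \left(-6\right) = -7 + 0 \left(-6\right) = -7 + 0 = -7$)
$X{\left(-206,T \right)} - -26547 = -38 - -26547 = -38 + 26547 = 26509$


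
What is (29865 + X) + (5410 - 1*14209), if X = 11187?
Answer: 32253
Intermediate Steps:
(29865 + X) + (5410 - 1*14209) = (29865 + 11187) + (5410 - 1*14209) = 41052 + (5410 - 14209) = 41052 - 8799 = 32253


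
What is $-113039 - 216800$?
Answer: $-329839$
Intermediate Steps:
$-113039 - 216800 = -329839$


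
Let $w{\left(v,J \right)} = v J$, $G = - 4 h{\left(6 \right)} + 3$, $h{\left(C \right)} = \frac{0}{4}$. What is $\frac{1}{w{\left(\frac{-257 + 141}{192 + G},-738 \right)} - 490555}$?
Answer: $- \frac{65}{31857539} \approx -2.0403 \cdot 10^{-6}$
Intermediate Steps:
$h{\left(C \right)} = 0$ ($h{\left(C \right)} = 0 \cdot \frac{1}{4} = 0$)
$G = 3$ ($G = \left(-4\right) 0 + 3 = 0 + 3 = 3$)
$w{\left(v,J \right)} = J v$
$\frac{1}{w{\left(\frac{-257 + 141}{192 + G},-738 \right)} - 490555} = \frac{1}{- 738 \frac{-257 + 141}{192 + 3} - 490555} = \frac{1}{- 738 \left(- \frac{116}{195}\right) - 490555} = \frac{1}{- 738 \left(\left(-116\right) \frac{1}{195}\right) - 490555} = \frac{1}{\left(-738\right) \left(- \frac{116}{195}\right) - 490555} = \frac{1}{\frac{28536}{65} - 490555} = \frac{1}{- \frac{31857539}{65}} = - \frac{65}{31857539}$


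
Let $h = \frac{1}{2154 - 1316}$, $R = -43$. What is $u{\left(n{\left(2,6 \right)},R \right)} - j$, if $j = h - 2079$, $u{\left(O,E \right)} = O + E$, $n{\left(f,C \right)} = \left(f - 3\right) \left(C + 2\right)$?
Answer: $\frac{1699463}{838} \approx 2028.0$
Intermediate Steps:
$n{\left(f,C \right)} = \left(-3 + f\right) \left(2 + C\right)$
$h = \frac{1}{838} \approx 0.0011933$
$u{\left(O,E \right)} = E + O$
$j = - \frac{1742201}{838}$ ($j = \frac{1}{838} - 2079 = - \frac{1742201}{838} \approx -2079.0$)
$u{\left(n{\left(2,6 \right)},R \right)} - j = \left(-43 + \left(-6 - 18 + 2 \cdot 2 + 6 \cdot 2\right)\right) - - \frac{1742201}{838} = \left(-43 + \left(-6 - 18 + 4 + 12\right)\right) + \frac{1742201}{838} = \left(-43 - 8\right) + \frac{1742201}{838} = -51 + \frac{1742201}{838} = \frac{1699463}{838}$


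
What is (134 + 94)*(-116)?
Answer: -26448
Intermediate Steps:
(134 + 94)*(-116) = 228*(-116) = -26448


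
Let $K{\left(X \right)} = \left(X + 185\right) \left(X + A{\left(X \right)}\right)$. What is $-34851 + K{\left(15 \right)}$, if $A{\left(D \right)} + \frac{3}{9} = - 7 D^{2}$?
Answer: $- \frac{1040753}{3} \approx -3.4692 \cdot 10^{5}$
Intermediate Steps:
$A{\left(D \right)} = - \frac{1}{3} - 7 D^{2}$
$K{\left(X \right)} = \left(185 + X\right) \left(- \frac{1}{3} + X - 7 X^{2}\right)$ ($K{\left(X \right)} = \left(X + 185\right) \left(X - \left(\frac{1}{3} + 7 X^{2}\right)\right) = \left(185 + X\right) \left(- \frac{1}{3} + X - 7 X^{2}\right)$)
$-34851 + K{\left(15 \right)} = -34851 - \left(- \frac{8125}{3} + 23625 + 291150\right) = -34851 - \frac{936200}{3} = - \frac{1040753}{3}$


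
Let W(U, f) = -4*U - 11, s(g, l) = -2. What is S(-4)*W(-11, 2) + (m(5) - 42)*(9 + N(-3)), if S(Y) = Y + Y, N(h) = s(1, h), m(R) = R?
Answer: -523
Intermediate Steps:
W(U, f) = -11 - 4*U
N(h) = -2
S(Y) = 2*Y
S(-4)*W(-11, 2) + (m(5) - 42)*(9 + N(-3)) = (2*(-4))*(-11 - 4*(-11)) + (5 - 42)*(9 - 2) = -8*(-11 + 44) - 37*7 = -8*33 - 259 = -264 - 259 = -523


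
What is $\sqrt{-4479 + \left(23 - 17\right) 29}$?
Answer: $i \sqrt{4305} \approx 65.613 i$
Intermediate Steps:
$\sqrt{-4479 + \left(23 - 17\right) 29} = \sqrt{-4479 + 6 \cdot 29} = \sqrt{-4479 + 174} = \sqrt{-4305} = i \sqrt{4305}$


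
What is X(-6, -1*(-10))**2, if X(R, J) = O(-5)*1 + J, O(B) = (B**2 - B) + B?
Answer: 1225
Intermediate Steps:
O(B) = B**2
X(R, J) = 25 + J (X(R, J) = (-5)**2*1 + J = 25*1 + J = 25 + J)
X(-6, -1*(-10))**2 = (25 - 1*(-10))**2 = (25 + 10)**2 = 35**2 = 1225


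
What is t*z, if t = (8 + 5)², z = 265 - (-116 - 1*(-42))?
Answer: 57291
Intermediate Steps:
z = 339 (z = 265 - (-116 + 42) = 265 - 1*(-74) = 265 + 74 = 339)
t = 169 (t = 13² = 169)
t*z = 169*339 = 57291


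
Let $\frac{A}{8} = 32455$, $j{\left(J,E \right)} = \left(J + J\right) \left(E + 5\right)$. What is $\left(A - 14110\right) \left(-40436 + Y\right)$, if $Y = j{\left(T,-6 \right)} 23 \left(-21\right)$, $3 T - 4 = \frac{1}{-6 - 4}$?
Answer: $-9619914506$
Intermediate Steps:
$T = \frac{13}{10}$ ($T = \frac{4}{3} + \frac{1}{3 \left(-6 - 4\right)} = \frac{4}{3} + \frac{1}{3 \left(-10\right)} = \frac{4}{3} + \frac{1}{3} \left(- \frac{1}{10}\right) = \frac{4}{3} - \frac{1}{30} = \frac{13}{10} \approx 1.3$)
$j{\left(J,E \right)} = 2 J \left(5 + E\right)$
$A = 259640$ ($A = 8 \cdot 32455 = 259640$)
$Y = \frac{6279}{5}$ ($Y = 2 \cdot \frac{13}{10} \left(5 - 6\right) 23 \left(-21\right) = 2 \cdot \frac{13}{10} \left(-1\right) 23 \left(-21\right) = \left(- \frac{13}{5}\right) 23 \left(-21\right) = \left(- \frac{299}{5}\right) \left(-21\right) = \frac{6279}{5} \approx 1255.8$)
$\left(A - 14110\right) \left(-40436 + Y\right) = \left(259640 - 14110\right) \left(-40436 + \frac{6279}{5}\right) = 245530 \left(- \frac{195901}{5}\right) = -9619914506$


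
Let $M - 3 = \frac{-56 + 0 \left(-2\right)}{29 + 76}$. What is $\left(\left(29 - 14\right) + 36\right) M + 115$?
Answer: $\frac{1204}{5} \approx 240.8$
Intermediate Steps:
$M = \frac{37}{15}$ ($M = 3 + \frac{-56 + 0 \left(-2\right)}{29 + 76} = 3 + \frac{-56 + 0}{105} = 3 - \frac{8}{15} = \frac{37}{15} \approx 2.4667$)
$\left(\left(29 - 14\right) + 36\right) M + 115 = \left(\left(29 - 14\right) + 36\right) \frac{37}{15} + 115 = \left(15 + 36\right) \frac{37}{15} + 115 = 51 \cdot \frac{37}{15} + 115 = \frac{629}{5} + 115 = \frac{1204}{5}$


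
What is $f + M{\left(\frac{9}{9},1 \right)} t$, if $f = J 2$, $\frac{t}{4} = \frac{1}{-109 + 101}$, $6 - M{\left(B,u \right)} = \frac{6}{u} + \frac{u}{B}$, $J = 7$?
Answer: $\frac{29}{2} \approx 14.5$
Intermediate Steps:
$M{\left(B,u \right)} = 6 - \frac{6}{u} - \frac{u}{B}$ ($M{\left(B,u \right)} = 6 - \left(\frac{6}{u} + \frac{u}{B}\right) = 6 - \frac{6}{u} - \frac{u}{B}$)
$t = - \frac{1}{2}$ ($t = \frac{4}{-109 + 101} = \frac{4}{-8} = 4 \left(- \frac{1}{8}\right) = - \frac{1}{2} \approx -0.5$)
$f = 14$ ($f = 7 \cdot 2 = 14$)
$f + M{\left(\frac{9}{9},1 \right)} t = 14 + \left(6 - \frac{6}{1} - 1 \frac{1}{9 \cdot \frac{1}{9}}\right) \left(- \frac{1}{2}\right) = 14 + \left(6 - 6 - 1 \frac{1}{9 \cdot \frac{1}{9}}\right) \left(- \frac{1}{2}\right) = 14 + \left(6 - 6 - 1 \cdot 1^{-1}\right) \left(- \frac{1}{2}\right) = 14 + \left(6 - 6 - 1 \cdot 1\right) \left(- \frac{1}{2}\right) = 14 + \left(6 - 6 - 1\right) \left(- \frac{1}{2}\right) = 14 - - \frac{1}{2} = 14 + \frac{1}{2} = \frac{29}{2}$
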